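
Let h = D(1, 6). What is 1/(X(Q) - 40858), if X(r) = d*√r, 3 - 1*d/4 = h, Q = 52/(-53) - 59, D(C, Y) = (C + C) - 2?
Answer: -1082737/44238697234 - 51*I*√583/22119348617 ≈ -2.4475e-5 - 5.5671e-8*I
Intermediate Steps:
D(C, Y) = -2 + 2*C (D(C, Y) = 2*C - 2 = -2 + 2*C)
Q = -3179/53 (Q = 52*(-1/53) - 59 = -52/53 - 59 = -3179/53 ≈ -59.981)
h = 0 (h = -2 + 2*1 = -2 + 2 = 0)
d = 12 (d = 12 - 4*0 = 12 + 0 = 12)
X(r) = 12*√r
1/(X(Q) - 40858) = 1/(12*√(-3179/53) - 40858) = 1/(12*(17*I*√583/53) - 40858) = 1/(204*I*√583/53 - 40858) = 1/(-40858 + 204*I*√583/53)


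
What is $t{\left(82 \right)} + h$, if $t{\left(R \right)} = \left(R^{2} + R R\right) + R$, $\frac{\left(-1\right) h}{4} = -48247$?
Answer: $206518$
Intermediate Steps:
$h = 192988$ ($h = \left(-4\right) \left(-48247\right) = 192988$)
$t{\left(R \right)} = R + 2 R^{2}$ ($t{\left(R \right)} = \left(R^{2} + R^{2}\right) + R = 2 R^{2} + R = R + 2 R^{2}$)
$t{\left(82 \right)} + h = 82 \left(1 + 2 \cdot 82\right) + 192988 = 82 \left(1 + 164\right) + 192988 = 82 \cdot 165 + 192988 = 13530 + 192988 = 206518$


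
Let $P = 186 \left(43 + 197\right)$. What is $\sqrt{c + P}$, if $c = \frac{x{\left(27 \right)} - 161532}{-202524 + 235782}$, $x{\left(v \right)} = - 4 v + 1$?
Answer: $\frac{\sqrt{49370685547098}}{33258} \approx 211.27$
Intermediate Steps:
$x{\left(v \right)} = 1 - 4 v$
$P = 44640$ ($P = 186 \cdot 240 = 44640$)
$c = - \frac{161639}{33258}$ ($c = \frac{\left(1 - 108\right) - 161532}{-202524 + 235782} = \frac{\left(1 - 108\right) - 161532}{33258} = \left(-107 - 161532\right) \frac{1}{33258} = \left(-161639\right) \frac{1}{33258} = - \frac{161639}{33258} \approx -4.8602$)
$\sqrt{c + P} = \sqrt{- \frac{161639}{33258} + 44640} = \sqrt{\frac{1484475481}{33258}} = \frac{\sqrt{49370685547098}}{33258}$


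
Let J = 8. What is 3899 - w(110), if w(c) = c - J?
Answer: 3797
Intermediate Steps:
w(c) = -8 + c (w(c) = c - 1*8 = c - 8 = -8 + c)
3899 - w(110) = 3899 - (-8 + 110) = 3899 - 1*102 = 3899 - 102 = 3797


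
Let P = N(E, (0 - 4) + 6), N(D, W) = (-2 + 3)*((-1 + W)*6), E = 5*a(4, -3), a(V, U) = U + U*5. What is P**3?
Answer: 216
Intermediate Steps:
a(V, U) = 6*U (a(V, U) = U + 5*U = 6*U)
E = -90 (E = 5*(6*(-3)) = 5*(-18) = -90)
N(D, W) = -6 + 6*W (N(D, W) = 1*(-6 + 6*W) = -6 + 6*W)
P = 6 (P = -6 + 6*((0 - 4) + 6) = -6 + 6*(-4 + 6) = -6 + 6*2 = -6 + 12 = 6)
P**3 = 6**3 = 216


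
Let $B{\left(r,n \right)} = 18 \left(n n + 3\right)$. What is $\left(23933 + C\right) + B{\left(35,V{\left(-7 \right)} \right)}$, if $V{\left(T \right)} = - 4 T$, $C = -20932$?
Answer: $17167$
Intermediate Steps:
$B{\left(r,n \right)} = 54 + 18 n^{2}$ ($B{\left(r,n \right)} = 18 \left(n^{2} + 3\right) = 18 \left(3 + n^{2}\right) = 54 + 18 n^{2}$)
$\left(23933 + C\right) + B{\left(35,V{\left(-7 \right)} \right)} = \left(23933 - 20932\right) + \left(54 + 18 \left(\left(-4\right) \left(-7\right)\right)^{2}\right) = 3001 + \left(54 + 18 \cdot 28^{2}\right) = 3001 + \left(54 + 18 \cdot 784\right) = 3001 + \left(54 + 14112\right) = 3001 + 14166 = 17167$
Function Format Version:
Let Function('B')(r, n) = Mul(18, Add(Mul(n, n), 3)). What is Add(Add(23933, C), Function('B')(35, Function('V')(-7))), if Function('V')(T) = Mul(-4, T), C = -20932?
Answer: 17167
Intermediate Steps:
Function('B')(r, n) = Add(54, Mul(18, Pow(n, 2))) (Function('B')(r, n) = Mul(18, Add(Pow(n, 2), 3)) = Mul(18, Add(3, Pow(n, 2))) = Add(54, Mul(18, Pow(n, 2))))
Add(Add(23933, C), Function('B')(35, Function('V')(-7))) = Add(Add(23933, -20932), Add(54, Mul(18, Pow(Mul(-4, -7), 2)))) = Add(3001, Add(54, Mul(18, Pow(28, 2)))) = Add(3001, Add(54, Mul(18, 784))) = Add(3001, Add(54, 14112)) = Add(3001, 14166) = 17167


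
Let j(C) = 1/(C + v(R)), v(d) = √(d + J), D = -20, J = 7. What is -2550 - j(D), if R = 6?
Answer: -986830/387 + √13/387 ≈ -2549.9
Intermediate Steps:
v(d) = √(7 + d) (v(d) = √(d + 7) = √(7 + d))
j(C) = 1/(C + √13) (j(C) = 1/(C + √(7 + 6)) = 1/(C + √13))
-2550 - j(D) = -2550 - 1/(-20 + √13)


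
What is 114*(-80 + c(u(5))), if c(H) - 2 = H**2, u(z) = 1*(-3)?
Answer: -7866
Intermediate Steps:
u(z) = -3
c(H) = 2 + H**2
114*(-80 + c(u(5))) = 114*(-80 + (2 + (-3)**2)) = 114*(-80 + (2 + 9)) = 114*(-80 + 11) = 114*(-69) = -7866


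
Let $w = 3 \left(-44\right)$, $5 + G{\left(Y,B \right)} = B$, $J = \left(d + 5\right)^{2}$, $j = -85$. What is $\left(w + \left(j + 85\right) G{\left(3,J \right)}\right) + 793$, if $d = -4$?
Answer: $661$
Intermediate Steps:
$J = 1$ ($J = \left(-4 + 5\right)^{2} = 1^{2} = 1$)
$G{\left(Y,B \right)} = -5 + B$
$w = -132$
$\left(w + \left(j + 85\right) G{\left(3,J \right)}\right) + 793 = \left(-132 + \left(-85 + 85\right) \left(-5 + 1\right)\right) + 793 = \left(-132 + 0 \left(-4\right)\right) + 793 = \left(-132 + 0\right) + 793 = -132 + 793 = 661$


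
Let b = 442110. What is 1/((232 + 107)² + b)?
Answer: 1/557031 ≈ 1.7952e-6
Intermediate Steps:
1/((232 + 107)² + b) = 1/((232 + 107)² + 442110) = 1/(339² + 442110) = 1/(114921 + 442110) = 1/557031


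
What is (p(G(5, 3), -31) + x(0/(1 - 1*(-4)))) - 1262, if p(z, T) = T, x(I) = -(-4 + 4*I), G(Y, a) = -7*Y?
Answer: -1289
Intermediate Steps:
x(I) = 4 - 4*I
(p(G(5, 3), -31) + x(0/(1 - 1*(-4)))) - 1262 = (-31 + (4 - 0/(1 - 1*(-4)))) - 1262 = (-31 + (4 - 0/(1 + 4))) - 1262 = (-31 + (4 - 0/5)) - 1262 = (-31 + (4 - 4*0)) - 1262 = (-31 + (4 + 0)) - 1262 = (-31 + 4) - 1262 = -27 - 1262 = -1289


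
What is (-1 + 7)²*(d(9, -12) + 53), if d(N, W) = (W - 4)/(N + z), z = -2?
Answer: 12780/7 ≈ 1825.7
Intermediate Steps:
d(N, W) = (-4 + W)/(-2 + N) (d(N, W) = (W - 4)/(N - 2) = (-4 + W)/(-2 + N))
(-1 + 7)²*(d(9, -12) + 53) = (-1 + 7)²*((-4 - 12)/(-2 + 9) + 53) = 6²*(-16/7 + 53) = 36*((⅐)*(-16) + 53) = 36*(-16/7 + 53) = 36*(355/7) = 12780/7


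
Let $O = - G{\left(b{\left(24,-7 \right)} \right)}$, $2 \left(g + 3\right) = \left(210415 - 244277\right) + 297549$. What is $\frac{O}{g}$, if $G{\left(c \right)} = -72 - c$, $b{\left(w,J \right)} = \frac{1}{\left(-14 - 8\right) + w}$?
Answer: $\frac{145}{263681} \approx 0.00054991$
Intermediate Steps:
$b{\left(w,J \right)} = \frac{1}{-22 + w}$ ($b{\left(w,J \right)} = \frac{1}{\left(-14 - 8\right) + w} = \frac{1}{-22 + w}$)
$g = \frac{263681}{2}$ ($g = -3 + \frac{\left(210415 - 244277\right) + 297549}{2} = -3 + \frac{-33862 + 297549}{2} = -3 + \frac{1}{2} \cdot 263687 = -3 + \frac{263687}{2} = \frac{263681}{2} \approx 1.3184 \cdot 10^{5}$)
$O = \frac{145}{2}$ ($O = - (-72 - \frac{1}{-22 + 24}) = - (-72 - \frac{1}{2}) = \left(-1\right) \left(- \frac{145}{2}\right) = \frac{145}{2} \approx 72.5$)
$\frac{O}{g} = \frac{145}{2 \cdot \frac{263681}{2}} = \frac{145}{2} \cdot \frac{2}{263681} = \frac{145}{263681}$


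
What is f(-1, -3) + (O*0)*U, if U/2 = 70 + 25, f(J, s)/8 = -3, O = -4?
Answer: -24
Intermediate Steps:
f(J, s) = -24 (f(J, s) = 8*(-3) = -24)
U = 190 (U = 2*(70 + 25) = 2*95 = 190)
f(-1, -3) + (O*0)*U = -24 - 4*0*190 = -24 + 0*190 = -24 + 0 = -24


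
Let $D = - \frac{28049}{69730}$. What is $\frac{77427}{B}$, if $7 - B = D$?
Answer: $\frac{85698170}{8193} \approx 10460.0$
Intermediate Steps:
$D = - \frac{28049}{69730}$ ($D = \left(-28049\right) \frac{1}{69730} = - \frac{28049}{69730} \approx -0.40225$)
$B = \frac{516159}{69730}$ ($B = 7 - - \frac{28049}{69730} = 7 + \frac{28049}{69730} = \frac{516159}{69730} \approx 7.4023$)
$\frac{77427}{B} = \frac{77427}{\frac{516159}{69730}} = 77427 \cdot \frac{69730}{516159} = \frac{85698170}{8193}$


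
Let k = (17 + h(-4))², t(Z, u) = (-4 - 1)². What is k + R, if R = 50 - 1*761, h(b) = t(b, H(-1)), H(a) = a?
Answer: 1053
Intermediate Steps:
t(Z, u) = 25 (t(Z, u) = (-5)² = 25)
h(b) = 25
k = 1764 (k = (17 + 25)² = 42² = 1764)
R = -711 (R = 50 - 761 = -711)
k + R = 1764 - 711 = 1053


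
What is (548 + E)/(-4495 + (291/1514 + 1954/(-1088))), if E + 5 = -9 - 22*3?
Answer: -64242048/617245799 ≈ -0.10408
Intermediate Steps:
E = -80 (E = -5 + (-9 - 22*3) = -5 + (-9 - 66) = -5 - 75 = -80)
(548 + E)/(-4495 + (291/1514 + 1954/(-1088))) = (548 - 80)/(-4495 + (291/1514 + 1954/(-1088))) = 468/(-4495 + (291*(1/1514) + 1954*(-1/1088))) = 468/(-4495 + (291/1514 - 977/544)) = 468/(-4495 - 660437/411808) = 468/(-1851737397/411808) = 468*(-411808/1851737397) = -64242048/617245799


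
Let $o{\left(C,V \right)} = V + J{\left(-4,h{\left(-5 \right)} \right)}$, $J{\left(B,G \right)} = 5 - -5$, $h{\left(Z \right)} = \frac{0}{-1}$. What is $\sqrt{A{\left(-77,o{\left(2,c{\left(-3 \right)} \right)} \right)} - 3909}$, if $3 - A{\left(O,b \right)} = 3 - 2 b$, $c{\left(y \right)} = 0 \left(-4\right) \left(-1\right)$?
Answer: $i \sqrt{3889} \approx 62.362 i$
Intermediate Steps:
$h{\left(Z \right)} = 0$ ($h{\left(Z \right)} = 0 \left(-1\right) = 0$)
$J{\left(B,G \right)} = 10$ ($J{\left(B,G \right)} = 5 + 5 = 10$)
$c{\left(y \right)} = 0$ ($c{\left(y \right)} = 0 \left(-1\right) = 0$)
$o{\left(C,V \right)} = 10 + V$ ($o{\left(C,V \right)} = V + 10 = 10 + V$)
$A{\left(O,b \right)} = 2 b$ ($A{\left(O,b \right)} = 3 - \left(3 - 2 b\right) = 3 + \left(-3 + 2 b\right) = 2 b$)
$\sqrt{A{\left(-77,o{\left(2,c{\left(-3 \right)} \right)} \right)} - 3909} = \sqrt{2 \left(10 + 0\right) - 3909} = \sqrt{2 \cdot 10 - 3909} = \sqrt{20 - 3909} = \sqrt{-3889} = i \sqrt{3889}$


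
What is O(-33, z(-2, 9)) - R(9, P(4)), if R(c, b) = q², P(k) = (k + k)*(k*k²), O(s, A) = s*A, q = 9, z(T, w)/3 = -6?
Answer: 513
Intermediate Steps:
z(T, w) = -18 (z(T, w) = 3*(-6) = -18)
O(s, A) = A*s
P(k) = 2*k⁴ (P(k) = (2*k)*k³ = 2*k⁴)
R(c, b) = 81 (R(c, b) = 9² = 81)
O(-33, z(-2, 9)) - R(9, P(4)) = -18*(-33) - 1*81 = 594 - 81 = 513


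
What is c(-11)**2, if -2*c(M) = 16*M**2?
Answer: 937024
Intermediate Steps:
c(M) = -8*M**2
c(-11)**2 = (-8*(-11)**2)**2 = (-8*121)**2 = (-968)**2 = 937024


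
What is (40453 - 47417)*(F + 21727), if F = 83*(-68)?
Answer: -112002012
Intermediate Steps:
F = -5644
(40453 - 47417)*(F + 21727) = (40453 - 47417)*(-5644 + 21727) = -6964*16083 = -112002012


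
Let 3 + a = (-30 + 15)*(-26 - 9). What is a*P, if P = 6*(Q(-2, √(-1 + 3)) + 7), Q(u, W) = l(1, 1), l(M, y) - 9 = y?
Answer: 53244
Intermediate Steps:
l(M, y) = 9 + y
Q(u, W) = 10 (Q(u, W) = 9 + 1 = 10)
a = 522 (a = -3 + (-30 + 15)*(-26 - 9) = -3 - 15*(-35) = -3 + 525 = 522)
P = 102 (P = 6*(10 + 7) = 6*17 = 102)
a*P = 522*102 = 53244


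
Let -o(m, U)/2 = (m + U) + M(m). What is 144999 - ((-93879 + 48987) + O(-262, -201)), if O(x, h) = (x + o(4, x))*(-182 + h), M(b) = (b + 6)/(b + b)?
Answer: 572431/2 ≈ 2.8622e+5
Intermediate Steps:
M(b) = (6 + b)/(2*b) (M(b) = (6 + b)/((2*b)) = (6 + b)*(1/(2*b)) = (6 + b)/(2*b))
o(m, U) = -2*U - 2*m - (6 + m)/m (o(m, U) = -2*((m + U) + (6 + m)/(2*m)) = -2*((U + m) + (6 + m)/(2*m)) = -2*(U + m + (6 + m)/(2*m)) = -2*U - 2*m - (6 + m)/m)
O(x, h) = (-182 + h)*(-21/2 - x) (O(x, h) = (x + (-6 - 1*4 + 2*4*(-x - 1*4))/4)*(-182 + h) = (x + (-6 - 4 + 2*4*(-x - 4))/4)*(-182 + h) = (x + (-6 - 4 + 2*4*(-4 - x))/4)*(-182 + h) = (x + (-6 - 4 + (-32 - 8*x))/4)*(-182 + h) = (x + (-42 - 8*x)/4)*(-182 + h) = (x + (-21/2 - 2*x))*(-182 + h) = (-21/2 - x)*(-182 + h) = (-182 + h)*(-21/2 - x))
144999 - ((-93879 + 48987) + O(-262, -201)) = 144999 - ((-93879 + 48987) + (1911 + 182*(-262) - 21/2*(-201) - 1*(-201)*(-262))) = 144999 - (-44892 + (1911 - 47684 + 4221/2 - 52662)) = 144999 - (-44892 - 192649/2) = 144999 - 1*(-282433/2) = 144999 + 282433/2 = 572431/2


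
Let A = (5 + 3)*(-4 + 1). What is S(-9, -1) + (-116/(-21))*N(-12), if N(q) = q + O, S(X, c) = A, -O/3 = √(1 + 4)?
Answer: -632/7 - 116*√5/7 ≈ -127.34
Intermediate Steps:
O = -3*√5 (O = -3*√(1 + 4) = -3*√5 ≈ -6.7082)
A = -24 (A = 8*(-3) = -24)
S(X, c) = -24
N(q) = q - 3*√5
S(-9, -1) + (-116/(-21))*N(-12) = -24 + (-116/(-21))*(-12 - 3*√5) = -24 + (-116*(-1/21))*(-12 - 3*√5) = -24 + 116*(-12 - 3*√5)/21 = -24 + (-464/7 - 116*√5/7) = -632/7 - 116*√5/7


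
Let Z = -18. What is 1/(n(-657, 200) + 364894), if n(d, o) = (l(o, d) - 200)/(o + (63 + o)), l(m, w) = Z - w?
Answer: 463/168946361 ≈ 2.7405e-6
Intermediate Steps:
l(m, w) = -18 - w
n(d, o) = (-218 - d)/(63 + 2*o) (n(d, o) = ((-18 - d) - 200)/(o + (63 + o)) = (-218 - d)/(63 + 2*o))
1/(n(-657, 200) + 364894) = 1/((-218 - 1*(-657))/(63 + 2*200) + 364894) = 1/((-218 + 657)/(63 + 400) + 364894) = 1/(439/463 + 364894) = 1/(168946361/463) = 463/168946361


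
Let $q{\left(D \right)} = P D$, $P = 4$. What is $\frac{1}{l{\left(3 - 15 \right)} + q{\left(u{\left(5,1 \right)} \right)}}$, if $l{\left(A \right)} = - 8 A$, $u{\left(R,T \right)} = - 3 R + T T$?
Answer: $\frac{1}{40} \approx 0.025$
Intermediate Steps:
$u{\left(R,T \right)} = T^{2} - 3 R$ ($u{\left(R,T \right)} = - 3 R + T^{2} = T^{2} - 3 R$)
$q{\left(D \right)} = 4 D$
$\frac{1}{l{\left(3 - 15 \right)} + q{\left(u{\left(5,1 \right)} \right)}} = \frac{1}{- 8 \left(3 - 15\right) + 4 \left(1^{2} - 15\right)} = \frac{1}{- 8 \left(3 - 15\right) + 4 \left(1 - 15\right)} = \frac{1}{\left(-8\right) \left(-12\right) + 4 \left(-14\right)} = \frac{1}{96 - 56} = \frac{1}{40}$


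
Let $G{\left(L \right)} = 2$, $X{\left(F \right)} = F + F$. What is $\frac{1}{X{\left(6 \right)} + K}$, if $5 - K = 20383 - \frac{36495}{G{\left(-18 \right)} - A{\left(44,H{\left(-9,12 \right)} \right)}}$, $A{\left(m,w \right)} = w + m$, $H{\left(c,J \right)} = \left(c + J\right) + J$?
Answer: $- \frac{19}{399119} \approx -4.7605 \cdot 10^{-5}$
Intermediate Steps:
$H{\left(c,J \right)} = c + 2 J$ ($H{\left(c,J \right)} = \left(J + c\right) + J = c + 2 J$)
$X{\left(F \right)} = 2 F$
$A{\left(m,w \right)} = m + w$
$K = - \frac{399347}{19}$ ($K = 5 - \left(20383 - \frac{36495}{2 - \left(44 + \left(-9 + 2 \cdot 12\right)\right)}\right) = 5 - \left(20383 - \frac{36495}{2 - \left(44 + \left(-9 + 24\right)\right)}\right) = 5 - \left(20383 - \frac{36495}{2 - \left(44 + 15\right)}\right) = 5 - \left(20383 - \frac{36495}{2 - 59}\right) = 5 - \left(20383 - \frac{36495}{-57}\right) = 5 - \left(20383 - 36495 \left(- \frac{1}{57}\right)\right) = 5 - \left(20383 - - \frac{12165}{19}\right) = 5 - \left(20383 + \frac{12165}{19}\right) = 5 - \frac{399442}{19} = - \frac{399347}{19} \approx -21018.0$)
$\frac{1}{X{\left(6 \right)} + K} = \frac{1}{2 \cdot 6 - \frac{399347}{19}} = \frac{1}{12 - \frac{399347}{19}} = \frac{1}{- \frac{399119}{19}} = - \frac{19}{399119}$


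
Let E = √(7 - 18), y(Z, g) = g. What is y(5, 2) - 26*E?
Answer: 2 - 26*I*√11 ≈ 2.0 - 86.232*I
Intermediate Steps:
E = I*√11 (E = √(-11) = I*√11 ≈ 3.3166*I)
y(5, 2) - 26*E = 2 - 26*I*√11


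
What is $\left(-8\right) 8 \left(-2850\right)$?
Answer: $182400$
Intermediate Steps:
$\left(-8\right) 8 \left(-2850\right) = \left(-64\right) \left(-2850\right) = 182400$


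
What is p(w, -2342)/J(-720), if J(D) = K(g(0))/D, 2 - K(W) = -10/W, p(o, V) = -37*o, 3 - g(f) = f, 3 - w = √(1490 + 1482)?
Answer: 14985 - 9990*√743 ≈ -2.5732e+5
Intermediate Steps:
w = 3 - 2*√743 (w = 3 - √(1490 + 1482) = 3 - √2972 = 3 - 2*√743 ≈ -51.516)
g(f) = 3 - f
K(W) = 2 + 10/W (K(W) = 2 - (-10)/W = 2 + 10/W)
J(D) = 16/(3*D) (J(D) = (2 + 10/(3 - 1*0))/D = (2 + 10/(3 + 0))/D = (2 + 10/3)/D = 16/(3*D))
p(w, -2342)/J(-720) = (-37*(3 - 2*√743))/(((16/3)/(-720))) = (-111 + 74*√743)/(((16/3)*(-1/720))) = (-111 + 74*√743)/(-1/135) = (-111 + 74*√743)*(-135) = 14985 - 9990*√743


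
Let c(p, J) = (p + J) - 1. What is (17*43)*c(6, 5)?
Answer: 7310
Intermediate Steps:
c(p, J) = -1 + J + p (c(p, J) = (J + p) - 1 = -1 + J + p)
(17*43)*c(6, 5) = (17*43)*(-1 + 5 + 6) = 731*10 = 7310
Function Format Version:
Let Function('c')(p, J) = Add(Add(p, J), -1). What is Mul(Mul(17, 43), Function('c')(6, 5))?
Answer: 7310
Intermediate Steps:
Function('c')(p, J) = Add(-1, J, p) (Function('c')(p, J) = Add(Add(J, p), -1) = Add(-1, J, p))
Mul(Mul(17, 43), Function('c')(6, 5)) = Mul(Mul(17, 43), Add(-1, 5, 6)) = Mul(731, 10) = 7310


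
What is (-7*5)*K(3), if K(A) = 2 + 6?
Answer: -280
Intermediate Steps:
K(A) = 8
(-7*5)*K(3) = -7*5*8 = -35*8 = -280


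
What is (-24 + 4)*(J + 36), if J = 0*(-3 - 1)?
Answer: -720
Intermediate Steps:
J = 0 (J = 0*(-4) = 0)
(-24 + 4)*(J + 36) = (-24 + 4)*(0 + 36) = -20*36 = -720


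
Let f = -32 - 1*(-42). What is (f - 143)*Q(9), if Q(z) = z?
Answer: -1197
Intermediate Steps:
f = 10 (f = -32 + 42 = 10)
(f - 143)*Q(9) = (10 - 143)*9 = -133*9 = -1197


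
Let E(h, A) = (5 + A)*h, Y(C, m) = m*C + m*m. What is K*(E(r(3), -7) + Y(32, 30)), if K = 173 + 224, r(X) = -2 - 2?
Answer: 741596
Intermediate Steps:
Y(C, m) = m**2 + C*m (Y(C, m) = C*m + m**2 = m**2 + C*m)
r(X) = -4
E(h, A) = h*(5 + A)
K = 397
K*(E(r(3), -7) + Y(32, 30)) = 397*(-4*(5 - 7) + 30*(32 + 30)) = 397*(-4*(-2) + 30*62) = 397*(8 + 1860) = 397*1868 = 741596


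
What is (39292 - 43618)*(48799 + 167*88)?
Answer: -274679370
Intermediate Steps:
(39292 - 43618)*(48799 + 167*88) = -4326*(48799 + 14696) = -4326*63495 = -274679370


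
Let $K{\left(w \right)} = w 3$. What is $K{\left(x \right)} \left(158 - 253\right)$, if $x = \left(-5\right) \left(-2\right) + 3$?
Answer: $-3705$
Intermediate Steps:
$x = 13$ ($x = 10 + 3 = 13$)
$K{\left(w \right)} = 3 w$
$K{\left(x \right)} \left(158 - 253\right) = 3 \cdot 13 \left(158 - 253\right) = 39 \left(-95\right) = -3705$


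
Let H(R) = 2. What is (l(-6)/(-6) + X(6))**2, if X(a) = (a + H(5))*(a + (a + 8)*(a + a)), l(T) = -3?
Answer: 7756225/4 ≈ 1.9391e+6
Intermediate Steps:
X(a) = (2 + a)*(a + 2*a*(8 + a)) (X(a) = (a + 2)*(a + (a + 8)*(a + a)) = (2 + a)*(a + (8 + a)*(2*a)) = (2 + a)*(a + 2*a*(8 + a)))
(l(-6)/(-6) + X(6))**2 = (-3/(-6) + 6*(34 + 2*6**2 + 21*6))**2 = (-3*(-1/6) + 6*(34 + 2*36 + 126))**2 = (1/2 + 6*(34 + 72 + 126))**2 = (1/2 + 6*232)**2 = (1/2 + 1392)**2 = (2785/2)**2 = 7756225/4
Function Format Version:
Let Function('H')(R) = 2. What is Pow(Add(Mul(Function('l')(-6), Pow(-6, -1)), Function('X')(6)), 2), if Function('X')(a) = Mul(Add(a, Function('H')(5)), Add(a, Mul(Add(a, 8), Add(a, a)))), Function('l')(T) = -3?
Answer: Rational(7756225, 4) ≈ 1.9391e+6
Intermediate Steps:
Function('X')(a) = Mul(Add(2, a), Add(a, Mul(2, a, Add(8, a)))) (Function('X')(a) = Mul(Add(a, 2), Add(a, Mul(Add(a, 8), Add(a, a)))) = Mul(Add(2, a), Add(a, Mul(Add(8, a), Mul(2, a)))) = Mul(Add(2, a), Add(a, Mul(2, a, Add(8, a)))))
Pow(Add(Mul(Function('l')(-6), Pow(-6, -1)), Function('X')(6)), 2) = Pow(Add(Mul(-3, Pow(-6, -1)), Mul(6, Add(34, Mul(2, Pow(6, 2)), Mul(21, 6)))), 2) = Pow(Add(Mul(-3, Rational(-1, 6)), Mul(6, Add(34, Mul(2, 36), 126))), 2) = Pow(Add(Rational(1, 2), Mul(6, Add(34, 72, 126))), 2) = Pow(Add(Rational(1, 2), Mul(6, 232)), 2) = Pow(Add(Rational(1, 2), 1392), 2) = Pow(Rational(2785, 2), 2) = Rational(7756225, 4)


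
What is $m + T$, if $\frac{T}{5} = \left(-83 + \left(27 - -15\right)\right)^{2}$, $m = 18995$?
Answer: $27400$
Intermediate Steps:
$T = 8405$ ($T = 5 \left(-83 + \left(27 - -15\right)\right)^{2} = 5 \left(-83 + \left(27 + 15\right)\right)^{2} = 5 \left(-83 + 42\right)^{2} = 5 \left(-41\right)^{2} = 5 \cdot 1681 = 8405$)
$m + T = 18995 + 8405 = 27400$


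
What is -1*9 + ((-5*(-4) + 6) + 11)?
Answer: 28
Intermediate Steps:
-1*9 + ((-5*(-4) + 6) + 11) = -9 + ((20 + 6) + 11) = -9 + (26 + 11) = -9 + 37 = 28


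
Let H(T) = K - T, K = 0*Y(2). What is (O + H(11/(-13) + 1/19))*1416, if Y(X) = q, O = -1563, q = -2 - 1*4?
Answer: -546384840/247 ≈ -2.2121e+6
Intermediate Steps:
q = -6 (q = -2 - 4 = -6)
Y(X) = -6
K = 0 (K = 0*(-6) = 0)
H(T) = -T (H(T) = 0 - T = -T)
(O + H(11/(-13) + 1/19))*1416 = (-1563 - (11/(-13) + 1/19))*1416 = (-1563 - (11*(-1/13) + 1*(1/19)))*1416 = (-1563 - (-11/13 + 1/19))*1416 = (-1563 - 1*(-196/247))*1416 = (-1563 + 196/247)*1416 = -385865/247*1416 = -546384840/247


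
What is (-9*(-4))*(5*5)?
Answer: 900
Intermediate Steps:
(-9*(-4))*(5*5) = 36*25 = 900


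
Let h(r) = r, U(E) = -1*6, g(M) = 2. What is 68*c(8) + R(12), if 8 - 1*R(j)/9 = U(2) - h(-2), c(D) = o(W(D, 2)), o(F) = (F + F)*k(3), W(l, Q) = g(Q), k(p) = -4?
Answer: -980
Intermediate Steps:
W(l, Q) = 2
o(F) = -8*F (o(F) = (F + F)*(-4) = (2*F)*(-4) = -8*F)
U(E) = -6
c(D) = -16 (c(D) = -8*2 = -16)
R(j) = 108 (R(j) = 72 - 9*(-6 - 1*(-2)) = 72 - 9*(-6 + 2) = 72 - 9*(-4) = 72 + 36 = 108)
68*c(8) + R(12) = 68*(-16) + 108 = -1088 + 108 = -980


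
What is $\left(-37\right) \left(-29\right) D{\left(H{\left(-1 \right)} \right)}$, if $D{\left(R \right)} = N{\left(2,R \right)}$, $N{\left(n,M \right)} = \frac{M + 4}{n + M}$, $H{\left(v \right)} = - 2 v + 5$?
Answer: $\frac{11803}{9} \approx 1311.4$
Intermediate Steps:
$H{\left(v \right)} = 5 - 2 v$
$N{\left(n,M \right)} = \frac{4 + M}{M + n}$
$D{\left(R \right)} = \frac{4 + R}{2 + R}$ ($D{\left(R \right)} = \frac{4 + R}{R + 2} = \frac{4 + R}{2 + R}$)
$\left(-37\right) \left(-29\right) D{\left(H{\left(-1 \right)} \right)} = \left(-37\right) \left(-29\right) \frac{4 + \left(5 - -2\right)}{2 + \left(5 - -2\right)} = 1073 \frac{4 + \left(5 + 2\right)}{2 + \left(5 + 2\right)} = 1073 \frac{4 + 7}{2 + 7} = 1073 \cdot \frac{1}{9} \cdot 11 = 1073 \cdot \frac{11}{9} = \frac{11803}{9}$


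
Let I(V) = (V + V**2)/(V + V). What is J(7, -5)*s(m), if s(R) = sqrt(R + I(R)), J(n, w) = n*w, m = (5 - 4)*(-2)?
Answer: -35*I*sqrt(10)/2 ≈ -55.34*I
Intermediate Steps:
m = -2 (m = 1*(-2) = -2)
I(V) = (V + V**2)/(2*V) (I(V) = (V + V**2)/((2*V)) = (V + V**2)*(1/(2*V)) = (V + V**2)/(2*V))
s(R) = sqrt(1/2 + 3*R/2) (s(R) = sqrt(R + (1/2 + R/2)) = sqrt(1/2 + 3*R/2))
J(7, -5)*s(m) = (7*(-5))*(sqrt(2 + 6*(-2))/2) = -35*sqrt(2 - 12)/2 = -35*sqrt(-10)/2 = -35*I*sqrt(10)/2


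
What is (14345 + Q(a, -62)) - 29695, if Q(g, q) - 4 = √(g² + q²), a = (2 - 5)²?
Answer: -15346 + 5*√157 ≈ -15283.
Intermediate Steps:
a = 9 (a = (-3)² = 9)
Q(g, q) = 4 + √(g² + q²)
(14345 + Q(a, -62)) - 29695 = (14345 + (4 + √(9² + (-62)²))) - 29695 = (14345 + (4 + √(81 + 3844))) - 29695 = (14345 + (4 + √3925)) - 29695 = (14345 + (4 + 5*√157)) - 29695 = (14349 + 5*√157) - 29695 = -15346 + 5*√157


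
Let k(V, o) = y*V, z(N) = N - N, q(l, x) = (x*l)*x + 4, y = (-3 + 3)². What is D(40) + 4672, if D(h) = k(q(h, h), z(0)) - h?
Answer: 4632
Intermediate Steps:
y = 0 (y = 0² = 0)
q(l, x) = 4 + l*x² (q(l, x) = (l*x)*x + 4 = l*x² + 4 = 4 + l*x²)
z(N) = 0
k(V, o) = 0 (k(V, o) = 0*V = 0)
D(h) = -h (D(h) = 0 - h = -h)
D(40) + 4672 = -1*40 + 4672 = -40 + 4672 = 4632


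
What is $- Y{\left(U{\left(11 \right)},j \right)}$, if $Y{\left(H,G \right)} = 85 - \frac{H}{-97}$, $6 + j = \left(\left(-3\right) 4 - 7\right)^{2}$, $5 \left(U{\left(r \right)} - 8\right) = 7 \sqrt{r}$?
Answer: $- \frac{8253}{97} - \frac{7 \sqrt{11}}{485} \approx -85.13$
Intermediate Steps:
$U{\left(r \right)} = 8 + \frac{7 \sqrt{r}}{5}$
$j = 355$ ($j = -6 + \left(\left(-3\right) 4 - 7\right)^{2} = -6 + \left(-12 - 7\right)^{2} = -6 + \left(-19\right)^{2} = -6 + 361 = 355$)
$Y{\left(H,G \right)} = 85 + \frac{H}{97}$ ($Y{\left(H,G \right)} = 85 - H \left(- \frac{1}{97}\right) = 85 - - \frac{H}{97} = 85 + \frac{H}{97}$)
$- Y{\left(U{\left(11 \right)},j \right)} = - (85 + \frac{8 + \frac{7 \sqrt{11}}{5}}{97}) = - (85 + \left(\frac{8}{97} + \frac{7 \sqrt{11}}{485}\right)) = - (\frac{8253}{97} + \frac{7 \sqrt{11}}{485}) = - \frac{8253}{97} - \frac{7 \sqrt{11}}{485}$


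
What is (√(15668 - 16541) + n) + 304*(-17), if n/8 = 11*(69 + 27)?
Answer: 3280 + 3*I*√97 ≈ 3280.0 + 29.547*I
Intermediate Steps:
n = 8448 (n = 8*(11*(69 + 27)) = 8*(11*96) = 8*1056 = 8448)
(√(15668 - 16541) + n) + 304*(-17) = (√(15668 - 16541) + 8448) + 304*(-17) = (√(-873) + 8448) - 5168 = (3*I*√97 + 8448) - 5168 = (8448 + 3*I*√97) - 5168 = 3280 + 3*I*√97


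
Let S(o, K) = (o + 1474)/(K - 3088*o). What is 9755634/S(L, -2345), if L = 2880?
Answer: -6198858757335/311 ≈ -1.9932e+10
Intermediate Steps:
S(o, K) = (1474 + o)/(K - 3088*o)
9755634/S(L, -2345) = 9755634/(((1474 + 2880)/(-2345 - 3088*2880))) = 9755634/((4354/(-2345 - 8893440))) = 9755634/((4354/(-8895785))) = 9755634/((-1/8895785*4354)) = 9755634/(-4354/8895785) = 9755634*(-8895785/4354) = -6198858757335/311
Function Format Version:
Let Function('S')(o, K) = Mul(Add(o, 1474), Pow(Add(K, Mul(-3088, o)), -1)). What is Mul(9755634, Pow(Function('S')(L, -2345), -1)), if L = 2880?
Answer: Rational(-6198858757335, 311) ≈ -1.9932e+10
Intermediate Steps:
Function('S')(o, K) = Mul(Pow(Add(K, Mul(-3088, o)), -1), Add(1474, o)) (Function('S')(o, K) = Mul(Add(1474, o), Pow(Add(K, Mul(-3088, o)), -1)) = Mul(Pow(Add(K, Mul(-3088, o)), -1), Add(1474, o)))
Mul(9755634, Pow(Function('S')(L, -2345), -1)) = Mul(9755634, Pow(Mul(Pow(Add(-2345, Mul(-3088, 2880)), -1), Add(1474, 2880)), -1)) = Mul(9755634, Pow(Mul(Pow(Add(-2345, -8893440), -1), 4354), -1)) = Mul(9755634, Pow(Mul(Pow(-8895785, -1), 4354), -1)) = Mul(9755634, Pow(Mul(Rational(-1, 8895785), 4354), -1)) = Mul(9755634, Pow(Rational(-4354, 8895785), -1)) = Mul(9755634, Rational(-8895785, 4354)) = Rational(-6198858757335, 311)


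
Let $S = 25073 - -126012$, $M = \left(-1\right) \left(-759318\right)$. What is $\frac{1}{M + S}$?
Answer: $\frac{1}{910403} \approx 1.0984 \cdot 10^{-6}$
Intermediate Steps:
$M = 759318$
$S = 151085$ ($S = 25073 + 126012 = 151085$)
$\frac{1}{M + S} = \frac{1}{759318 + 151085} = \frac{1}{910403}$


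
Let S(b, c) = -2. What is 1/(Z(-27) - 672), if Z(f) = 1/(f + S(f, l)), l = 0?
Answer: -29/19489 ≈ -0.0014880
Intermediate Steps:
Z(f) = 1/(-2 + f) (Z(f) = 1/(f - 2) = 1/(-2 + f))
1/(Z(-27) - 672) = 1/(1/(-2 - 27) - 672) = 1/(1/(-29) - 672) = 1/(-1/29 - 672) = 1/(-19489/29) = -29/19489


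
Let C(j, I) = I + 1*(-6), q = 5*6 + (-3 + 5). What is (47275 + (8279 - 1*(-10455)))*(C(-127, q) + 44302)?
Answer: 2926046952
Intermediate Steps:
q = 32 (q = 30 + 2 = 32)
C(j, I) = -6 + I (C(j, I) = I - 6 = -6 + I)
(47275 + (8279 - 1*(-10455)))*(C(-127, q) + 44302) = (47275 + (8279 - 1*(-10455)))*((-6 + 32) + 44302) = (47275 + (8279 + 10455))*(26 + 44302) = (47275 + 18734)*44328 = 66009*44328 = 2926046952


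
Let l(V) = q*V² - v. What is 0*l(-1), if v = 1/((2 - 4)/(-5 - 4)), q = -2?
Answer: 0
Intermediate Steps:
v = 9/2 (v = 1/(-2/(-9)) = 1/(-2*(-⅑)) = 1/(2/9) = 1*(9/2) = 9/2 ≈ 4.5000)
l(V) = -9/2 - 2*V² (l(V) = -2*V² - 1*9/2 = -2*V² - 9/2 = -9/2 - 2*V²)
0*l(-1) = 0*(-9/2 - 2*(-1)²) = 0*(-9/2 - 2*1) = 0*(-9/2 - 2) = 0*(-13/2) = 0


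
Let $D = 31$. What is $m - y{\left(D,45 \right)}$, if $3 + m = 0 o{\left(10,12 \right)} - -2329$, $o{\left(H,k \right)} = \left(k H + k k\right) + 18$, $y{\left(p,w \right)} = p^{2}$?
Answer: $1365$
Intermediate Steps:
$o{\left(H,k \right)} = 18 + k^{2} + H k$ ($o{\left(H,k \right)} = \left(H k + k^{2}\right) + 18 = \left(k^{2} + H k\right) + 18 = 18 + k^{2} + H k$)
$m = 2326$ ($m = -3 + \left(0 \left(18 + 12^{2} + 10 \cdot 12\right) - -2329\right) = -3 + \left(0 \left(18 + 144 + 120\right) + 2329\right) = -3 + \left(0 \cdot 282 + 2329\right) = -3 + \left(0 + 2329\right) = -3 + 2329 = 2326$)
$m - y{\left(D,45 \right)} = 2326 - 31^{2} = 2326 - 961 = 1365$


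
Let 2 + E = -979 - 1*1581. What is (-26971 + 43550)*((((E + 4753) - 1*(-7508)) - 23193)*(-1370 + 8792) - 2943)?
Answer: -1660476558969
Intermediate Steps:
E = -2562 (E = -2 + (-979 - 1*1581) = -2 + (-979 - 1581) = -2 - 2560 = -2562)
(-26971 + 43550)*((((E + 4753) - 1*(-7508)) - 23193)*(-1370 + 8792) - 2943) = (-26971 + 43550)*((((-2562 + 4753) - 1*(-7508)) - 23193)*(-1370 + 8792) - 2943) = 16579*(((2191 + 7508) - 23193)*7422 - 2943) = 16579*((9699 - 23193)*7422 - 2943) = 16579*(-13494*7422 - 2943) = 16579*(-100152468 - 2943) = 16579*(-100155411) = -1660476558969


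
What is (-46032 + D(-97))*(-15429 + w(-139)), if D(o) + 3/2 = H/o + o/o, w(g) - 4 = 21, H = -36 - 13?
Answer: 68780454314/97 ≈ 7.0908e+8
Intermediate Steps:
H = -49
w(g) = 25 (w(g) = 4 + 21 = 25)
D(o) = -½ - 49/o (D(o) = -3/2 + (-49/o + o/o) = -3/2 + (-49/o + 1) = -3/2 + (1 - 49/o) = -½ - 49/o)
(-46032 + D(-97))*(-15429 + w(-139)) = (-46032 + (½)*(-98 - 1*(-97))/(-97))*(-15429 + 25) = (-46032 + (½)*(-1/97)*(-98 + 97))*(-15404) = (-46032 + (½)*(-1/97)*(-1))*(-15404) = (-46032 + 1/194)*(-15404) = -8930207/194*(-15404) = 68780454314/97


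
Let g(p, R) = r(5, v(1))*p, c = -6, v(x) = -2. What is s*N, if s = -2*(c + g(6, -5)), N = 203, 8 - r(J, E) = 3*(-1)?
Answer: -24360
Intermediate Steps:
r(J, E) = 11 (r(J, E) = 8 - 3*(-1) = 8 - 1*(-3) = 8 + 3 = 11)
g(p, R) = 11*p
s = -120 (s = -2*(-6 + 11*6) = -2*(-6 + 66) = -2*60 = -120)
s*N = -120*203 = -24360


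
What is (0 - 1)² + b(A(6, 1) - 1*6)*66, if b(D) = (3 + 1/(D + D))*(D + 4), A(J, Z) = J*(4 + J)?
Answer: 103684/9 ≈ 11520.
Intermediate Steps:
b(D) = (3 + 1/(2*D))*(4 + D)
(0 - 1)² + b(A(6, 1) - 1*6)*66 = (0 - 1)² + (25/2 + 2/(6*(4 + 6) - 1*6) + 3*(6*(4 + 6) - 1*6))*66 = (-1)² + (25/2 + 2/(6*10 - 6) + 3*(6*10 - 6))*66 = 1 + (25/2 + 2/(60 - 6) + 3*(60 - 6))*66 = 1 + (25/2 + 2/54 + 3*54)*66 = 1 + (25/2 + 2*(1/54) + 162)*66 = 1 + (25/2 + 1/27 + 162)*66 = 1 + (9425/54)*66 = 1 + 103675/9 = 103684/9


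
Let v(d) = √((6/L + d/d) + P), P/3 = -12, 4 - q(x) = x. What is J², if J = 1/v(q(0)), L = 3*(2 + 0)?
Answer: -1/34 ≈ -0.029412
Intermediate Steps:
L = 6 (L = 3*2 = 6)
q(x) = 4 - x
P = -36 (P = 3*(-12) = -36)
v(d) = I*√34 (v(d) = √((6/6 + d/d) - 36) = √((6*(⅙) + 1) - 36) = √((1 + 1) - 36) = √(2 - 36) = √(-34) = I*√34)
J = -I*√34/34 (J = 1/(I*√34) = -I*√34/34 ≈ -0.1715*I)
J² = (-I*√34/34)² = -1/34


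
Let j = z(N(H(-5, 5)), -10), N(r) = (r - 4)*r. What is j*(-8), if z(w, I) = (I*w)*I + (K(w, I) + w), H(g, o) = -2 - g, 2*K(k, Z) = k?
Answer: 2436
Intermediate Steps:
K(k, Z) = k/2
N(r) = r*(-4 + r) (N(r) = (-4 + r)*r = r*(-4 + r))
z(w, I) = 3*w/2 + w*I² (z(w, I) = (I*w)*I + (w/2 + w) = w*I² + 3*w/2 = 3*w/2 + w*I²)
j = -609/2 (j = ((-2 - 1*(-5))*(-4 + (-2 - 1*(-5))))*(3 + 2*(-10)²)/2 = ((-2 + 5)*(-4 + (-2 + 5)))*(3 + 2*100)/2 = (3*(-4 + 3))*(3 + 200)/2 = (½)*(3*(-1))*203 = (½)*(-3)*203 = -609/2 ≈ -304.50)
j*(-8) = -609/2*(-8) = 2436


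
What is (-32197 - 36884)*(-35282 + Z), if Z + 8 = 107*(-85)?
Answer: 3066160185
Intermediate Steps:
Z = -9103 (Z = -8 + 107*(-85) = -8 - 9095 = -9103)
(-32197 - 36884)*(-35282 + Z) = (-32197 - 36884)*(-35282 - 9103) = -69081*(-44385) = 3066160185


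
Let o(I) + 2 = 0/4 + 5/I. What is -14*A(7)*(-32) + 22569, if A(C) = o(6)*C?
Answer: 56731/3 ≈ 18910.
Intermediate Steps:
o(I) = -2 + 5/I (o(I) = -2 + (0/4 + 5/I) = -2 + (0*(1/4) + 5/I) = -2 + (0 + 5/I) = -2 + 5/I)
A(C) = -7*C/6 (A(C) = (-2 + 5/6)*C = -7*C/6)
-14*A(7)*(-32) + 22569 = -(-49)*7/3*(-32) + 22569 = -14*(-49/6)*(-32) + 22569 = (343/3)*(-32) + 22569 = -10976/3 + 22569 = 56731/3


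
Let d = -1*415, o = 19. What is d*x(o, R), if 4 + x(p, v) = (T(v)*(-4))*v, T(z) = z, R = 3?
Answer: 16600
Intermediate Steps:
d = -415
x(p, v) = -4 - 4*v² (x(p, v) = -4 + (v*(-4))*v = -4 + (-4*v)*v = -4 - 4*v²)
d*x(o, R) = -415*(-4 - 4*3²) = -415*(-4 - 4*9) = -415*(-4 - 36) = -415*(-40) = 16600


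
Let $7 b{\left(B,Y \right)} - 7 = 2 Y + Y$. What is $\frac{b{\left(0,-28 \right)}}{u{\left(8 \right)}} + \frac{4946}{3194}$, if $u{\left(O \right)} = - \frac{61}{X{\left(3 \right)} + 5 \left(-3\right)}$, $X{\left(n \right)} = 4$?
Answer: $- \frac{42384}{97417} \approx -0.43508$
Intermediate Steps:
$b{\left(B,Y \right)} = 1 + \frac{3 Y}{7}$ ($b{\left(B,Y \right)} = 1 + \frac{2 Y + Y}{7} = 1 + \frac{3 Y}{7}$)
$u{\left(O \right)} = \frac{61}{11}$ ($u{\left(O \right)} = - \frac{61}{4 + 5 \left(-3\right)} = - \frac{61}{4 - 15} = - \frac{61}{-11} = \left(-61\right) \left(- \frac{1}{11}\right) = \frac{61}{11}$)
$\frac{b{\left(0,-28 \right)}}{u{\left(8 \right)}} + \frac{4946}{3194} = \frac{1 + \frac{3}{7} \left(-28\right)}{\frac{61}{11}} + \frac{4946}{3194} = \left(1 - 12\right) \frac{11}{61} + 4946 \cdot \frac{1}{3194} = \left(-11\right) \frac{11}{61} + \frac{2473}{1597} = - \frac{121}{61} + \frac{2473}{1597} = - \frac{42384}{97417}$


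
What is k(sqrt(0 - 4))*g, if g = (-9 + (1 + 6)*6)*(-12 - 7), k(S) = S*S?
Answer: 2508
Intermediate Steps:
k(S) = S**2
g = -627 (g = (-9 + 7*6)*(-19) = (-9 + 42)*(-19) = 33*(-19) = -627)
k(sqrt(0 - 4))*g = (sqrt(0 - 4))**2*(-627) = (sqrt(-4))**2*(-627) = (2*I)**2*(-627) = -4*(-627) = 2508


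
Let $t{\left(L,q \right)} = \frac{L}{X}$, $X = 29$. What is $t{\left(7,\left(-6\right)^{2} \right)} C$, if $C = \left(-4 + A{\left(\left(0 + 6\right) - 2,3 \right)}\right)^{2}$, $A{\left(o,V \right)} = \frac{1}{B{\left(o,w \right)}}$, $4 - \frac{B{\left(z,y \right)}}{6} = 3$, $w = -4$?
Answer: $\frac{3703}{1044} \approx 3.5469$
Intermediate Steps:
$B{\left(z,y \right)} = 6$ ($B{\left(z,y \right)} = 24 - 18 = 6$)
$t{\left(L,q \right)} = \frac{L}{29}$
$A{\left(o,V \right)} = \frac{1}{6}$
$C = \frac{529}{36}$ ($C = \left(-4 + \frac{1}{6}\right)^{2} = \left(- \frac{23}{6}\right)^{2} = \frac{529}{36} \approx 14.694$)
$t{\left(7,\left(-6\right)^{2} \right)} C = \frac{1}{29} \cdot 7 \cdot \frac{529}{36} = \frac{7}{29} \cdot \frac{529}{36} = \frac{3703}{1044}$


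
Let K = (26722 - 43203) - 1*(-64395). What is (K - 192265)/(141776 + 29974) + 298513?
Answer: 17089821133/57250 ≈ 2.9851e+5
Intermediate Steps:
K = 47914 (K = -16481 + 64395 = 47914)
(K - 192265)/(141776 + 29974) + 298513 = (47914 - 192265)/(141776 + 29974) + 298513 = -144351/171750 + 298513 = -144351*1/171750 + 298513 = -48117/57250 + 298513 = 17089821133/57250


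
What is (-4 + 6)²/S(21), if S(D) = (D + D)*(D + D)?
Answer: 1/441 ≈ 0.0022676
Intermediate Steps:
S(D) = 4*D² (S(D) = (2*D)*(2*D) = 4*D²)
(-4 + 6)²/S(21) = (-4 + 6)²/((4*21²)) = 2²/((4*441)) = 4/1764 = 4*(1/1764) = 1/441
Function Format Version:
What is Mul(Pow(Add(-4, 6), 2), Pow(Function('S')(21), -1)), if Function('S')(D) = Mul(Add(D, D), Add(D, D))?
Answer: Rational(1, 441) ≈ 0.0022676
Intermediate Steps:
Function('S')(D) = Mul(4, Pow(D, 2)) (Function('S')(D) = Mul(Mul(2, D), Mul(2, D)) = Mul(4, Pow(D, 2)))
Mul(Pow(Add(-4, 6), 2), Pow(Function('S')(21), -1)) = Mul(Pow(Add(-4, 6), 2), Pow(Mul(4, Pow(21, 2)), -1)) = Mul(Pow(2, 2), Pow(Mul(4, 441), -1)) = Mul(4, Pow(1764, -1)) = Mul(4, Rational(1, 1764)) = Rational(1, 441)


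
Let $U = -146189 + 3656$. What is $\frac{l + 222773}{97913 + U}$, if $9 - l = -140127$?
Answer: $- \frac{362909}{44620} \approx -8.1333$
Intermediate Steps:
$l = 140136$ ($l = 9 - -140127 = 9 + 140127 = 140136$)
$U = -142533$
$\frac{l + 222773}{97913 + U} = \frac{140136 + 222773}{97913 - 142533} = \frac{362909}{-44620} = 362909 \left(- \frac{1}{44620}\right) = - \frac{362909}{44620}$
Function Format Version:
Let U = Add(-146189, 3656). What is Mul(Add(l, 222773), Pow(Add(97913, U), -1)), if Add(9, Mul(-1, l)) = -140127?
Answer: Rational(-362909, 44620) ≈ -8.1333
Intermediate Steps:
l = 140136 (l = Add(9, Mul(-1, -140127)) = Add(9, 140127) = 140136)
U = -142533
Mul(Add(l, 222773), Pow(Add(97913, U), -1)) = Mul(Add(140136, 222773), Pow(Add(97913, -142533), -1)) = Mul(362909, Pow(-44620, -1)) = Mul(362909, Rational(-1, 44620)) = Rational(-362909, 44620)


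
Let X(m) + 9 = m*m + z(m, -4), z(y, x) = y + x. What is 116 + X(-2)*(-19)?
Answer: 325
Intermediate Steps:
z(y, x) = x + y
X(m) = -13 + m + m² (X(m) = -9 + (m*m + (-4 + m)) = -9 + (m² + (-4 + m)) = -9 + (-4 + m + m²) = -13 + m + m²)
116 + X(-2)*(-19) = 116 + (-13 - 2 + (-2)²)*(-19) = 116 + (-13 - 2 + 4)*(-19) = 116 - 11*(-19) = 116 + 209 = 325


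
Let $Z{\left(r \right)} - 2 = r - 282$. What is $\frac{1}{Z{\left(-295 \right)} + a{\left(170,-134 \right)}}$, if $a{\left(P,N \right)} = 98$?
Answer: $- \frac{1}{477} \approx -0.0020964$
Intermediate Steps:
$Z{\left(r \right)} = -280 + r$ ($Z{\left(r \right)} = 2 + \left(r - 282\right) = 2 + \left(-282 + r\right) = -280 + r$)
$\frac{1}{Z{\left(-295 \right)} + a{\left(170,-134 \right)}} = \frac{1}{\left(-280 - 295\right) + 98} = \frac{1}{-575 + 98} = \frac{1}{-477} = - \frac{1}{477}$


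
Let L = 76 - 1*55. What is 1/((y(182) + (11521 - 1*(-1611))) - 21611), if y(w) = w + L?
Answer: -1/8276 ≈ -0.00012083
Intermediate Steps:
L = 21 (L = 76 - 55 = 21)
y(w) = 21 + w (y(w) = w + 21 = 21 + w)
1/((y(182) + (11521 - 1*(-1611))) - 21611) = 1/(((21 + 182) + (11521 - 1*(-1611))) - 21611) = 1/((203 + (11521 + 1611)) - 21611) = 1/((203 + 13132) - 21611) = 1/(13335 - 21611) = 1/(-8276) = -1/8276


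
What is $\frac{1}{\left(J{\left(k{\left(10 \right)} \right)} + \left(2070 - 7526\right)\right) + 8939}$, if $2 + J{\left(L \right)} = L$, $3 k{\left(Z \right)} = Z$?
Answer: $\frac{3}{10453} \approx 0.000287$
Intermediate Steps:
$k{\left(Z \right)} = \frac{Z}{3}$
$J{\left(L \right)} = -2 + L$
$\frac{1}{\left(J{\left(k{\left(10 \right)} \right)} + \left(2070 - 7526\right)\right) + 8939} = \frac{1}{\left(\left(-2 + \frac{1}{3} \cdot 10\right) + \left(2070 - 7526\right)\right) + 8939} = \frac{1}{\left(\left(-2 + \frac{10}{3}\right) - 5456\right) + 8939} = \frac{1}{\left(\frac{4}{3} - 5456\right) + 8939} = \frac{1}{- \frac{16364}{3} + 8939} = \frac{1}{\frac{10453}{3}} = \frac{3}{10453}$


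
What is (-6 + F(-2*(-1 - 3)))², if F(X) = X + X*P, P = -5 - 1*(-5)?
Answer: 4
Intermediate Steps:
P = 0 (P = -5 + 5 = 0)
F(X) = X (F(X) = X + X*0 = X + 0 = X)
(-6 + F(-2*(-1 - 3)))² = (-6 - 2*(-1 - 3))² = (-6 - 2*(-4))² = (-6 + 8)² = 2² = 4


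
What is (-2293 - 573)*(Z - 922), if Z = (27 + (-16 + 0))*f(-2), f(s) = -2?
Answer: 2705504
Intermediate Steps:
Z = -22 (Z = (27 + (-16 + 0))*(-2) = (27 - 16)*(-2) = 11*(-2) = -22)
(-2293 - 573)*(Z - 922) = (-2293 - 573)*(-22 - 922) = -2866*(-944) = 2705504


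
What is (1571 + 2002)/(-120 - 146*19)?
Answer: -3573/2894 ≈ -1.2346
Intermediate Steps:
(1571 + 2002)/(-120 - 146*19) = 3573/(-120 - 2774) = 3573/(-2894) = 3573*(-1/2894) = -3573/2894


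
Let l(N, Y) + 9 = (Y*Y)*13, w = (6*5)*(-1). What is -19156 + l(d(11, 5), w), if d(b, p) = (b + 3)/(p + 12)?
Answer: -7465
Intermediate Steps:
d(b, p) = (3 + b)/(12 + p)
w = -30 (w = 30*(-1) = -30)
l(N, Y) = -9 + 13*Y² (l(N, Y) = -9 + (Y*Y)*13 = -9 + Y²*13 = -9 + 13*Y²)
-19156 + l(d(11, 5), w) = -19156 + (-9 + 13*(-30)²) = -19156 + (-9 + 13*900) = -19156 + (-9 + 11700) = -19156 + 11691 = -7465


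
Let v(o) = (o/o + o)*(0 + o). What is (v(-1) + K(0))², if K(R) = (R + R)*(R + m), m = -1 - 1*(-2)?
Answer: 0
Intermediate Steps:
m = 1 (m = -1 + 2 = 1)
K(R) = 2*R*(1 + R) (K(R) = (R + R)*(R + 1) = (2*R)*(1 + R) = 2*R*(1 + R))
v(o) = o*(1 + o) (v(o) = (1 + o)*o = o*(1 + o))
(v(-1) + K(0))² = (-(1 - 1) + 2*0*(1 + 0))² = (-1*0 + 2*0*1)² = (0 + 0)² = 0² = 0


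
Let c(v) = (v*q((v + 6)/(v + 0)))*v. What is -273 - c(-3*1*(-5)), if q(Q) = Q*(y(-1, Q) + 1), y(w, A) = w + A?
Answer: -714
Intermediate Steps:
y(w, A) = A + w
q(Q) = Q² (q(Q) = Q*((Q - 1) + 1) = Q*((-1 + Q) + 1) = Q*Q = Q²)
c(v) = (6 + v)² (c(v) = (v*((v + 6)/(v + 0))²)*v = (v*((6 + v)/v)²)*v = (v*((6 + v)²/v²))*v = ((6 + v)²/v)*v = (6 + v)²)
-273 - c(-3*1*(-5)) = -273 - (6 - 3*1*(-5))² = -273 - (6 - 3*(-5))² = -273 - (6 + 15)² = -273 - 1*21² = -273 - 1*441 = -273 - 441 = -714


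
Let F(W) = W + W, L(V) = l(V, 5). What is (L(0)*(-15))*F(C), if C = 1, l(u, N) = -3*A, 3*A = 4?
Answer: 120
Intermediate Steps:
A = 4/3 (A = (⅓)*4 = 4/3 ≈ 1.3333)
l(u, N) = -4 (l(u, N) = -3*4/3 = -4)
L(V) = -4
F(W) = 2*W
(L(0)*(-15))*F(C) = (-4*(-15))*(2*1) = 60*2 = 120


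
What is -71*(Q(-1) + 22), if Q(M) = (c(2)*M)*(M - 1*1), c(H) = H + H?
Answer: -2130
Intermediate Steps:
c(H) = 2*H
Q(M) = 4*M*(-1 + M) (Q(M) = ((2*2)*M)*(M - 1*1) = (4*M)*(M - 1) = (4*M)*(-1 + M) = 4*M*(-1 + M))
-71*(Q(-1) + 22) = -71*(4*(-1)*(-1 - 1) + 22) = -71*(4*(-1)*(-2) + 22) = -71*(8 + 22) = -71*30 = -2130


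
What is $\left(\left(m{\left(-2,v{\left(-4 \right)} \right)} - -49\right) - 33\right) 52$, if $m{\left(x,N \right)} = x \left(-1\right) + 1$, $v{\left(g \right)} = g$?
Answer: $988$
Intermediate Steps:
$m{\left(x,N \right)} = 1 - x$ ($m{\left(x,N \right)} = - x + 1 = 1 - x$)
$\left(\left(m{\left(-2,v{\left(-4 \right)} \right)} - -49\right) - 33\right) 52 = \left(\left(\left(1 - -2\right) - -49\right) - 33\right) 52 = \left(\left(\left(1 + 2\right) + 49\right) - 33\right) 52 = \left(\left(3 + 49\right) - 33\right) 52 = \left(52 - 33\right) 52 = 19 \cdot 52 = 988$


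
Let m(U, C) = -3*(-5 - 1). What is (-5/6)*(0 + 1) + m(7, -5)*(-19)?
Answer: -2057/6 ≈ -342.83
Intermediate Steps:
m(U, C) = 18 (m(U, C) = -3*(-6) = 18)
(-5/6)*(0 + 1) + m(7, -5)*(-19) = (-5/6)*(0 + 1) + 18*(-19) = -5*1/6*1 - 342 = -5/6*1 - 342 = -5/6 - 342 = -2057/6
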